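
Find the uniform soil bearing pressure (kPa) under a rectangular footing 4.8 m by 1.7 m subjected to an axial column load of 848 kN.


A = 4.8 * 1.7 = 8.16 m^2
q = P / A = 848 / 8.16
= 103.9216 kPa

103.9216 kPa


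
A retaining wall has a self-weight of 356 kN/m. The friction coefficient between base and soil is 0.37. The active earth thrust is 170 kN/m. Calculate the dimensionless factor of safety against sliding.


Resisting force = mu * W = 0.37 * 356 = 131.72 kN/m
FOS = Resisting / Driving = 131.72 / 170
= 0.7748 (dimensionless)

0.7748 (dimensionless)


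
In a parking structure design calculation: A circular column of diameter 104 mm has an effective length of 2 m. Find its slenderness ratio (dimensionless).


Radius of gyration r = d / 4 = 104 / 4 = 26.0 mm
L_eff = 2000.0 mm
Slenderness ratio = L / r = 2000.0 / 26.0 = 76.92 (dimensionless)

76.92 (dimensionless)


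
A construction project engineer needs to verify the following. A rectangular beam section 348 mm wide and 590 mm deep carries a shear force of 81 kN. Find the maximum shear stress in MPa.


A = b * h = 348 * 590 = 205320 mm^2
V = 81 kN = 81000.0 N
tau_max = 1.5 * V / A = 1.5 * 81000.0 / 205320
= 0.5918 MPa

0.5918 MPa


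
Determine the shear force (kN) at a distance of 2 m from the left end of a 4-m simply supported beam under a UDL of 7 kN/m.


R_A = w * L / 2 = 7 * 4 / 2 = 14.0 kN
V(x) = R_A - w * x = 14.0 - 7 * 2
= 0.0 kN

0.0 kN


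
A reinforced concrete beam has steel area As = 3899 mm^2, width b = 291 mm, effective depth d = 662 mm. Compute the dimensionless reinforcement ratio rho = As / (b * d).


rho = As / (b * d)
= 3899 / (291 * 662)
= 3899 / 192642
= 0.02024 (dimensionless)

0.02024 (dimensionless)


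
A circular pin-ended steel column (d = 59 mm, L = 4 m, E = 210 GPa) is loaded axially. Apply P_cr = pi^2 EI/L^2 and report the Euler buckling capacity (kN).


I = pi * d^4 / 64 = 594809.57 mm^4
L = 4000.0 mm
P_cr = pi^2 * E * I / L^2
= 9.8696 * 210000.0 * 594809.57 / 4000.0^2
= 77050.77 N = 77.0508 kN

77.0508 kN


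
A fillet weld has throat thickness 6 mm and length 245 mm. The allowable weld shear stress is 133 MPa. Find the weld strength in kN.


Strength = throat * length * allowable stress
= 6 * 245 * 133 N
= 195510 N
= 195.51 kN

195.51 kN


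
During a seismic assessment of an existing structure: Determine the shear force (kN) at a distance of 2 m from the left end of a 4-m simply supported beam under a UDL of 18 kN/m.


R_A = w * L / 2 = 18 * 4 / 2 = 36.0 kN
V(x) = R_A - w * x = 36.0 - 18 * 2
= 0.0 kN

0.0 kN


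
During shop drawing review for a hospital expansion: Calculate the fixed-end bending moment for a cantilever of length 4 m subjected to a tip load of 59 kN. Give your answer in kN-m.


For a cantilever with a point load at the free end:
M_max = P * L = 59 * 4 = 236 kN-m

236 kN-m


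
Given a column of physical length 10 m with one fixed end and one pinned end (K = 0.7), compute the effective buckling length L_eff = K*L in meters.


L_eff = K * L
= 0.7 * 10
= 7.0 m

7.0 m


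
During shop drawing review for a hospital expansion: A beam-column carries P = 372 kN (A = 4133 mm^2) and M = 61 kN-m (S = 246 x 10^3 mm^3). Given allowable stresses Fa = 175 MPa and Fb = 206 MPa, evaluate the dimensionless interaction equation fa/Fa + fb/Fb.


f_a = P / A = 372000.0 / 4133 = 90.0073 MPa
f_b = M / S = 61000000.0 / 246000.0 = 247.9675 MPa
Ratio = f_a / Fa + f_b / Fb
= 90.0073 / 175 + 247.9675 / 206
= 1.7181 (dimensionless)

1.7181 (dimensionless)


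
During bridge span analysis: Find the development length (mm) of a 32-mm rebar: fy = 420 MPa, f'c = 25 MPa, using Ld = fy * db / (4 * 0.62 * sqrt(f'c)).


Ld = (fy * db) / (4 * 0.62 * sqrt(f'c))
= (420 * 32) / (4 * 0.62 * sqrt(25))
= 13440 / 12.4
= 1083.87 mm

1083.87 mm


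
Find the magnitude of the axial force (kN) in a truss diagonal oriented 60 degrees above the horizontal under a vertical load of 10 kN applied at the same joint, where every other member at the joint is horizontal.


At the joint, only the diagonal has a vertical component, so vertical equilibrium gives:
F * sin(60) = 10
F = 10 / sin(60)
= 10 / 0.866025
= 11.55 kN

11.55 kN


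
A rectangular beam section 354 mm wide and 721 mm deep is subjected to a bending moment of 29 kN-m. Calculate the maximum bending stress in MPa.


I = b * h^3 / 12 = 354 * 721^3 / 12 = 11056758149.5 mm^4
y = h / 2 = 721 / 2 = 360.5 mm
M = 29 kN-m = 29000000.0 N-mm
sigma = M * y / I = 29000000.0 * 360.5 / 11056758149.5
= 0.95 MPa

0.95 MPa


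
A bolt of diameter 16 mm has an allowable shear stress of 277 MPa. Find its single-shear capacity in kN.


A = pi * d^2 / 4 = pi * 16^2 / 4 = 201.0619 mm^2
V = f_v * A / 1000 = 277 * 201.0619 / 1000
= 55.6942 kN

55.6942 kN


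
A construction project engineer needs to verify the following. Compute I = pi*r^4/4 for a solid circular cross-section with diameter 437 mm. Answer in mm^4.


r = d / 2 = 437 / 2 = 218.5 mm
I = pi * r^4 / 4 = pi * 218.5^4 / 4
= 1790175654.29 mm^4

1790175654.29 mm^4


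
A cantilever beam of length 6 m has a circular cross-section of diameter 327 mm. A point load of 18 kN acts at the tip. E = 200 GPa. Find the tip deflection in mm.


I = pi * d^4 / 64 = pi * 327^4 / 64 = 561255887.01 mm^4
L = 6000.0 mm, P = 18000.0 N, E = 200000.0 MPa
delta = P * L^3 / (3 * E * I)
= 18000.0 * 6000.0^3 / (3 * 200000.0 * 561255887.01)
= 11.5455 mm

11.5455 mm


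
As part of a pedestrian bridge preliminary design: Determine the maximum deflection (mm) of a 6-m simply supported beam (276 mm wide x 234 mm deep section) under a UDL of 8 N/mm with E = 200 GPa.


I = 276 * 234^3 / 12 = 294696792.0 mm^4
L = 6000.0 mm, w = 8 N/mm, E = 200000.0 MPa
delta = 5 * w * L^4 / (384 * E * I)
= 5 * 8 * 6000.0^4 / (384 * 200000.0 * 294696792.0)
= 2.2905 mm

2.2905 mm


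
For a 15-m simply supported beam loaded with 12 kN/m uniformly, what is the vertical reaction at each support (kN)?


Total load = w * L = 12 * 15 = 180 kN
By symmetry, each reaction R = total / 2 = 180 / 2 = 90.0 kN

90.0 kN


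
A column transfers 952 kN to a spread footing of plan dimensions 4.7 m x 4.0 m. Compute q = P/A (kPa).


A = 4.7 * 4.0 = 18.8 m^2
q = P / A = 952 / 18.8
= 50.6383 kPa

50.6383 kPa


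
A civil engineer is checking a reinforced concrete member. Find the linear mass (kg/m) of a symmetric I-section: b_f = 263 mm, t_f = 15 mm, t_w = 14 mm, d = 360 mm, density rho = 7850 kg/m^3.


A_flanges = 2 * 263 * 15 = 7890 mm^2
A_web = (360 - 2 * 15) * 14 = 4620 mm^2
A_total = 7890 + 4620 = 12510 mm^2 = 0.012510 m^2
Weight = rho * A = 7850 * 0.012510 = 98.2035 kg/m

98.2035 kg/m


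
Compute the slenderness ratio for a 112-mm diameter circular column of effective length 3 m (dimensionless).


Radius of gyration r = d / 4 = 112 / 4 = 28.0 mm
L_eff = 3000.0 mm
Slenderness ratio = L / r = 3000.0 / 28.0 = 107.14 (dimensionless)

107.14 (dimensionless)


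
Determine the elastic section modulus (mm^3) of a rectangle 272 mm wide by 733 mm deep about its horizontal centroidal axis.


S = b * h^2 / 6
= 272 * 733^2 / 6
= 272 * 537289 / 6
= 24357101.33 mm^3

24357101.33 mm^3


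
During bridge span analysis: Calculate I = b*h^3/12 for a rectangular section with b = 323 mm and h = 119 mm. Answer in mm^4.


I = b * h^3 / 12
= 323 * 119^3 / 12
= 323 * 1685159 / 12
= 45358863.08 mm^4

45358863.08 mm^4


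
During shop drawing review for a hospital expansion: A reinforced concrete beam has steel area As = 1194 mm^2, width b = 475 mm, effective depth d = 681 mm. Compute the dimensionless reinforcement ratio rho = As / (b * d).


rho = As / (b * d)
= 1194 / (475 * 681)
= 1194 / 323475
= 0.003691 (dimensionless)

0.003691 (dimensionless)


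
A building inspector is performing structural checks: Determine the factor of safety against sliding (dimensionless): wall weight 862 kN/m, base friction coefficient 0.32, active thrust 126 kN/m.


Resisting force = mu * W = 0.32 * 862 = 275.84 kN/m
FOS = Resisting / Driving = 275.84 / 126
= 2.1892 (dimensionless)

2.1892 (dimensionless)


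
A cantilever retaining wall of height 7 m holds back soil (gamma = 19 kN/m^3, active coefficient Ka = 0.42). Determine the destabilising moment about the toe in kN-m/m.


Pa = 0.5 * Ka * gamma * H^2
= 0.5 * 0.42 * 19 * 7^2
= 195.51 kN/m
Arm = H / 3 = 7 / 3 = 2.3333 m
Mo = Pa * arm = Pa * H / 3 = 195.51 * 7 / 3 = 456.19 kN-m/m

456.19 kN-m/m


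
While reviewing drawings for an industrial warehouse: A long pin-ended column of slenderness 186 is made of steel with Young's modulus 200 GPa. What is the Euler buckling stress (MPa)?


sigma_cr = pi^2 * E / lambda^2
= 9.8696 * 200000.0 / 186^2
= 9.8696 * 200000.0 / 34596
= 57.0563 MPa

57.0563 MPa


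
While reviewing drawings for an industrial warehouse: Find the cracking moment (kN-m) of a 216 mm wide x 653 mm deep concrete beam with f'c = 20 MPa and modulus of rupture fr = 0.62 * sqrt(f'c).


fr = 0.62 * sqrt(20) = 0.62 * 4.4721 = 2.7727 MPa
I = 216 * 653^3 / 12 = 5012011386.0 mm^4
y_t = 326.5 mm
M_cr = fr * I / y_t = 2.7727 * 5012011386.0 / 326.5 N-mm
= 42.5633 kN-m

42.5633 kN-m


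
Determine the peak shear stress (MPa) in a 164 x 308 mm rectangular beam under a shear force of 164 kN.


A = b * h = 164 * 308 = 50512 mm^2
V = 164 kN = 164000.0 N
tau_max = 1.5 * V / A = 1.5 * 164000.0 / 50512
= 4.8701 MPa

4.8701 MPa


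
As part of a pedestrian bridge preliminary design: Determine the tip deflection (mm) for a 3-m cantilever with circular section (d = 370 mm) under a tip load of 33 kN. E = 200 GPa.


I = pi * d^4 / 64 = pi * 370^4 / 64 = 919976629.57 mm^4
L = 3000.0 mm, P = 33000.0 N, E = 200000.0 MPa
delta = P * L^3 / (3 * E * I)
= 33000.0 * 3000.0^3 / (3 * 200000.0 * 919976629.57)
= 1.6142 mm

1.6142 mm


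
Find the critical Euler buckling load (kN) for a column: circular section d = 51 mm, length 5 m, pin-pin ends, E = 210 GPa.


I = pi * d^4 / 64 = 332086.03 mm^4
L = 5000.0 mm
P_cr = pi^2 * E * I / L^2
= 9.8696 * 210000.0 * 332086.03 / 5000.0^2
= 27531.48 N = 27.5315 kN

27.5315 kN


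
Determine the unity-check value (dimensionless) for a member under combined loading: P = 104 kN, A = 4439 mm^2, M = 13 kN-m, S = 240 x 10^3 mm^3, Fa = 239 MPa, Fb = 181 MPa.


f_a = P / A = 104000.0 / 4439 = 23.4287 MPa
f_b = M / S = 13000000.0 / 240000.0 = 54.1667 MPa
Ratio = f_a / Fa + f_b / Fb
= 23.4287 / 239 + 54.1667 / 181
= 0.3973 (dimensionless)

0.3973 (dimensionless)


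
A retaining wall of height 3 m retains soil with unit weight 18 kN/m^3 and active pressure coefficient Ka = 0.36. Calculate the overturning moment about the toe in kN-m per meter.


Pa = 0.5 * Ka * gamma * H^2
= 0.5 * 0.36 * 18 * 3^2
= 29.16 kN/m
Arm = H / 3 = 3 / 3 = 1.0 m
Mo = Pa * arm = Pa * H / 3 = 29.16 * 3 / 3 = 29.16 kN-m/m

29.16 kN-m/m


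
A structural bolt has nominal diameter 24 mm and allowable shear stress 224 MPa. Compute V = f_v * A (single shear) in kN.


A = pi * d^2 / 4 = pi * 24^2 / 4 = 452.3893 mm^2
V = f_v * A / 1000 = 224 * 452.3893 / 1000
= 101.3352 kN

101.3352 kN


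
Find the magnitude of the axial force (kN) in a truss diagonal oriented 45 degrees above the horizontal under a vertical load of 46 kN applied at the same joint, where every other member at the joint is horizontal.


At the joint, only the diagonal has a vertical component, so vertical equilibrium gives:
F * sin(45) = 46
F = 46 / sin(45)
= 46 / 0.707107
= 65.05 kN

65.05 kN


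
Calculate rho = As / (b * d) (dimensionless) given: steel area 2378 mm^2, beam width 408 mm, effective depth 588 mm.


rho = As / (b * d)
= 2378 / (408 * 588)
= 2378 / 239904
= 0.009912 (dimensionless)

0.009912 (dimensionless)


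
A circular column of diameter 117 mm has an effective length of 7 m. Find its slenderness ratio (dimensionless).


Radius of gyration r = d / 4 = 117 / 4 = 29.25 mm
L_eff = 7000.0 mm
Slenderness ratio = L / r = 7000.0 / 29.25 = 239.32 (dimensionless)

239.32 (dimensionless)


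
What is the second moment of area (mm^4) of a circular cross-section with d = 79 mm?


r = d / 2 = 79 / 2 = 39.5 mm
I = pi * r^4 / 4 = pi * 39.5^4 / 4
= 1911957.63 mm^4

1911957.63 mm^4


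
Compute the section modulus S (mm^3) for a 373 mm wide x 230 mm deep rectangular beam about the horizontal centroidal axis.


S = b * h^2 / 6
= 373 * 230^2 / 6
= 373 * 52900 / 6
= 3288616.67 mm^3

3288616.67 mm^3


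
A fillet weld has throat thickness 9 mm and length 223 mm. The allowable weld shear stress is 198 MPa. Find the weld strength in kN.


Strength = throat * length * allowable stress
= 9 * 223 * 198 N
= 397386 N
= 397.39 kN

397.39 kN


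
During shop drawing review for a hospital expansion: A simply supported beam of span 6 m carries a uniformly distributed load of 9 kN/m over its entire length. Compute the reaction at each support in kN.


Total load = w * L = 9 * 6 = 54 kN
By symmetry, each reaction R = total / 2 = 54 / 2 = 27.0 kN

27.0 kN


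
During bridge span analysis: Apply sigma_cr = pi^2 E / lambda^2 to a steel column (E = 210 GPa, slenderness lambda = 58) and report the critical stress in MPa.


sigma_cr = pi^2 * E / lambda^2
= 9.8696 * 210000.0 / 58^2
= 9.8696 * 210000.0 / 3364
= 616.1168 MPa

616.1168 MPa


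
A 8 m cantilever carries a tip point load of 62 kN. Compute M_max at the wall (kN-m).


For a cantilever with a point load at the free end:
M_max = P * L = 62 * 8 = 496 kN-m

496 kN-m


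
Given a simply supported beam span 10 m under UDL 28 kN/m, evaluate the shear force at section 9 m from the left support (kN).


R_A = w * L / 2 = 28 * 10 / 2 = 140.0 kN
V(x) = R_A - w * x = 140.0 - 28 * 9
= -112.0 kN

-112.0 kN


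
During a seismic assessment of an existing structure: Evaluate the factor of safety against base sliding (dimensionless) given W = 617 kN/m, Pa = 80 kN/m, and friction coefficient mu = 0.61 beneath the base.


Resisting force = mu * W = 0.61 * 617 = 376.37 kN/m
FOS = Resisting / Driving = 376.37 / 80
= 4.7046 (dimensionless)

4.7046 (dimensionless)


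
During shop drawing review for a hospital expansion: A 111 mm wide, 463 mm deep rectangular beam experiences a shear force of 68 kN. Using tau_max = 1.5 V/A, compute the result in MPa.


A = b * h = 111 * 463 = 51393 mm^2
V = 68 kN = 68000.0 N
tau_max = 1.5 * V / A = 1.5 * 68000.0 / 51393
= 1.9847 MPa

1.9847 MPa


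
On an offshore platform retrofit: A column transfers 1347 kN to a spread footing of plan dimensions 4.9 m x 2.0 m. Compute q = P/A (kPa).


A = 4.9 * 2.0 = 9.8 m^2
q = P / A = 1347 / 9.8
= 137.449 kPa

137.449 kPa


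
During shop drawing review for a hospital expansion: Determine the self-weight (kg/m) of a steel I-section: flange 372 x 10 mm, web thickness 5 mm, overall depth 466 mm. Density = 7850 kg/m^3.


A_flanges = 2 * 372 * 10 = 7440 mm^2
A_web = (466 - 2 * 10) * 5 = 2230 mm^2
A_total = 7440 + 2230 = 9670 mm^2 = 0.009670 m^2
Weight = rho * A = 7850 * 0.009670 = 75.9095 kg/m

75.9095 kg/m


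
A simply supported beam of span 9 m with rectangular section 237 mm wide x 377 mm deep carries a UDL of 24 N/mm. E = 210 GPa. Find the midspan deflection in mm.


I = 237 * 377^3 / 12 = 1058257001.75 mm^4
L = 9000.0 mm, w = 24 N/mm, E = 210000.0 MPa
delta = 5 * w * L^4 / (384 * E * I)
= 5 * 24 * 9000.0^4 / (384 * 210000.0 * 1058257001.75)
= 9.2259 mm

9.2259 mm


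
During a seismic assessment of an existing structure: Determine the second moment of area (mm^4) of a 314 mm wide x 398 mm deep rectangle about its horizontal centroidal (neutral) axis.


I = b * h^3 / 12
= 314 * 398^3 / 12
= 314 * 63044792 / 12
= 1649672057.33 mm^4

1649672057.33 mm^4


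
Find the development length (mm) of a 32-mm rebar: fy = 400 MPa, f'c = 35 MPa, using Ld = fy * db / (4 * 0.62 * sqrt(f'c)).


Ld = (fy * db) / (4 * 0.62 * sqrt(f'c))
= (400 * 32) / (4 * 0.62 * sqrt(35))
= 12800 / 14.6719
= 872.42 mm

872.42 mm


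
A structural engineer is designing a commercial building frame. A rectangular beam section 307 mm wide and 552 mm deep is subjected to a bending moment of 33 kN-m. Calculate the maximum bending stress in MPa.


I = b * h^3 / 12 = 307 * 552^3 / 12 = 4303029888.0 mm^4
y = h / 2 = 552 / 2 = 276.0 mm
M = 33 kN-m = 33000000.0 N-mm
sigma = M * y / I = 33000000.0 * 276.0 / 4303029888.0
= 2.12 MPa

2.12 MPa


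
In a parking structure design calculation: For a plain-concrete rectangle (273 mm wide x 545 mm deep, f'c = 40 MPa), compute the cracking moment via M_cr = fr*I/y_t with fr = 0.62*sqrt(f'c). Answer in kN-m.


fr = 0.62 * sqrt(40) = 0.62 * 6.3246 = 3.9212 MPa
I = 273 * 545^3 / 12 = 3682738718.75 mm^4
y_t = 272.5 mm
M_cr = fr * I / y_t = 3.9212 * 3682738718.75 / 272.5 N-mm
= 52.9939 kN-m

52.9939 kN-m


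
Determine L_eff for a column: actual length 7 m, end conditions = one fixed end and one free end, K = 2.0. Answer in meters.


L_eff = K * L
= 2.0 * 7
= 14.0 m

14.0 m


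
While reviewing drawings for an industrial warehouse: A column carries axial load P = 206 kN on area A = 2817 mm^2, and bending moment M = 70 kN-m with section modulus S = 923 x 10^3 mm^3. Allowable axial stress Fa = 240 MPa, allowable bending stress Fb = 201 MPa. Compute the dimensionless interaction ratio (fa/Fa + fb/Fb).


f_a = P / A = 206000.0 / 2817 = 73.1274 MPa
f_b = M / S = 70000000.0 / 923000.0 = 75.8397 MPa
Ratio = f_a / Fa + f_b / Fb
= 73.1274 / 240 + 75.8397 / 201
= 0.682 (dimensionless)

0.682 (dimensionless)


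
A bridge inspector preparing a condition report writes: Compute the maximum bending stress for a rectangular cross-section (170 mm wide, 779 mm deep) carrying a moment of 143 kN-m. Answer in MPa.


I = b * h^3 / 12 = 170 * 779^3 / 12 = 6696996135.83 mm^4
y = h / 2 = 779 / 2 = 389.5 mm
M = 143 kN-m = 143000000.0 N-mm
sigma = M * y / I = 143000000.0 * 389.5 / 6696996135.83
= 8.32 MPa

8.32 MPa


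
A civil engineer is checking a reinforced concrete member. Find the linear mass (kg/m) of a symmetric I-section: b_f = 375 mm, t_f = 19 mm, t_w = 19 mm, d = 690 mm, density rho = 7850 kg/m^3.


A_flanges = 2 * 375 * 19 = 14250 mm^2
A_web = (690 - 2 * 19) * 19 = 12388 mm^2
A_total = 14250 + 12388 = 26638 mm^2 = 0.026638 m^2
Weight = rho * A = 7850 * 0.026638 = 209.1083 kg/m

209.1083 kg/m


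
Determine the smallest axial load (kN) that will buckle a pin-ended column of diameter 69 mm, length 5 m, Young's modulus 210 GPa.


I = pi * d^4 / 64 = 1112669.7 mm^4
L = 5000.0 mm
P_cr = pi^2 * E * I / L^2
= 9.8696 * 210000.0 * 1112669.7 / 5000.0^2
= 92245.52 N = 92.2455 kN

92.2455 kN


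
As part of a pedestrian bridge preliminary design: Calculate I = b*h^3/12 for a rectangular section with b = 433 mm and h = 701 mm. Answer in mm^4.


I = b * h^3 / 12
= 433 * 701^3 / 12
= 433 * 344472101 / 12
= 12429701644.42 mm^4

12429701644.42 mm^4


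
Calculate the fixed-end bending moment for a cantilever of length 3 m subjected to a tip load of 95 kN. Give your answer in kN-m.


For a cantilever with a point load at the free end:
M_max = P * L = 95 * 3 = 285 kN-m

285 kN-m


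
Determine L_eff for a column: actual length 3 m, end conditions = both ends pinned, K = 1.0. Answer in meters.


L_eff = K * L
= 1.0 * 3
= 3.0 m

3.0 m


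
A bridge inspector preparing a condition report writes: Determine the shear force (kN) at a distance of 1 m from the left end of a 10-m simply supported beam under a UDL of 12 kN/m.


R_A = w * L / 2 = 12 * 10 / 2 = 60.0 kN
V(x) = R_A - w * x = 60.0 - 12 * 1
= 48.0 kN

48.0 kN


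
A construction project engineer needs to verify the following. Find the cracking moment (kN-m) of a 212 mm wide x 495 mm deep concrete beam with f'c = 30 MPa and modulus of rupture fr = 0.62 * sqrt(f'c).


fr = 0.62 * sqrt(30) = 0.62 * 5.4772 = 3.3959 MPa
I = 212 * 495^3 / 12 = 2142743625.0 mm^4
y_t = 247.5 mm
M_cr = fr * I / y_t = 3.3959 * 2142743625.0 / 247.5 N-mm
= 29.4 kN-m

29.4 kN-m


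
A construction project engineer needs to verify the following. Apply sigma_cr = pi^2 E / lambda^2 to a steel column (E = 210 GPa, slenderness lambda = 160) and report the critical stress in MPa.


sigma_cr = pi^2 * E / lambda^2
= 9.8696 * 210000.0 / 160^2
= 9.8696 * 210000.0 / 25600
= 80.9616 MPa

80.9616 MPa


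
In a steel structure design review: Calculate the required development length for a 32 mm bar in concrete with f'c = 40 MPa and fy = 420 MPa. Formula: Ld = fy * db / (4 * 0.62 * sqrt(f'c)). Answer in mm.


Ld = (fy * db) / (4 * 0.62 * sqrt(f'c))
= (420 * 32) / (4 * 0.62 * sqrt(40))
= 13440 / 15.6849
= 856.88 mm

856.88 mm


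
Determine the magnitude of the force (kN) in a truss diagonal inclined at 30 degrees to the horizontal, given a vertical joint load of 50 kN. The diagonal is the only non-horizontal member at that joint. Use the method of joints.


At the joint, only the diagonal has a vertical component, so vertical equilibrium gives:
F * sin(30) = 50
F = 50 / sin(30)
= 50 / 0.5
= 100.0 kN

100.0 kN


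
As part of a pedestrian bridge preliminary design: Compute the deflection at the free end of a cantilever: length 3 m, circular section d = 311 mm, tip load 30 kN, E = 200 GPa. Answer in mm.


I = pi * d^4 / 64 = pi * 311^4 / 64 = 459210124.66 mm^4
L = 3000.0 mm, P = 30000.0 N, E = 200000.0 MPa
delta = P * L^3 / (3 * E * I)
= 30000.0 * 3000.0^3 / (3 * 200000.0 * 459210124.66)
= 2.9398 mm

2.9398 mm


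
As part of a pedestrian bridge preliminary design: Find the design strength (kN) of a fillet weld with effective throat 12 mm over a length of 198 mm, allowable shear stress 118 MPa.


Strength = throat * length * allowable stress
= 12 * 198 * 118 N
= 280368 N
= 280.37 kN

280.37 kN


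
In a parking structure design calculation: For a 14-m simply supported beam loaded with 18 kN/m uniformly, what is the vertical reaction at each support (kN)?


Total load = w * L = 18 * 14 = 252 kN
By symmetry, each reaction R = total / 2 = 252 / 2 = 126.0 kN

126.0 kN


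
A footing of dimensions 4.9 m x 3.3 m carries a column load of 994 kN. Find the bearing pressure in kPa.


A = 4.9 * 3.3 = 16.17 m^2
q = P / A = 994 / 16.17
= 61.4719 kPa

61.4719 kPa


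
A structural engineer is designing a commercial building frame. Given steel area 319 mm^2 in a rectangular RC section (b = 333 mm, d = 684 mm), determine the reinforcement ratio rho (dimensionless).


rho = As / (b * d)
= 319 / (333 * 684)
= 319 / 227772
= 0.001401 (dimensionless)

0.001401 (dimensionless)


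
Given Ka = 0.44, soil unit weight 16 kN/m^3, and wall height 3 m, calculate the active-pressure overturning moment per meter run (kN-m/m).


Pa = 0.5 * Ka * gamma * H^2
= 0.5 * 0.44 * 16 * 3^2
= 31.68 kN/m
Arm = H / 3 = 3 / 3 = 1.0 m
Mo = Pa * arm = Pa * H / 3 = 31.68 * 3 / 3 = 31.68 kN-m/m

31.68 kN-m/m


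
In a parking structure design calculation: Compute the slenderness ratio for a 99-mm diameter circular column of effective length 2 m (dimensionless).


Radius of gyration r = d / 4 = 99 / 4 = 24.75 mm
L_eff = 2000.0 mm
Slenderness ratio = L / r = 2000.0 / 24.75 = 80.81 (dimensionless)

80.81 (dimensionless)


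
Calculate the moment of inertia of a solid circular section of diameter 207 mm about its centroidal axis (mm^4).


r = d / 2 = 207 / 2 = 103.5 mm
I = pi * r^4 / 4 = pi * 103.5^4 / 4
= 90126245.71 mm^4

90126245.71 mm^4


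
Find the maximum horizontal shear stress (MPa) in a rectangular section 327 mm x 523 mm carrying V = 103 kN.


A = b * h = 327 * 523 = 171021 mm^2
V = 103 kN = 103000.0 N
tau_max = 1.5 * V / A = 1.5 * 103000.0 / 171021
= 0.9034 MPa

0.9034 MPa


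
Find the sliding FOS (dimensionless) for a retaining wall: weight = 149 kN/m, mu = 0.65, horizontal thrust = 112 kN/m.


Resisting force = mu * W = 0.65 * 149 = 96.85 kN/m
FOS = Resisting / Driving = 96.85 / 112
= 0.8647 (dimensionless)

0.8647 (dimensionless)


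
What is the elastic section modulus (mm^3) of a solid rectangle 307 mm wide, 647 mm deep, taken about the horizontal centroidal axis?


S = b * h^2 / 6
= 307 * 647^2 / 6
= 307 * 418609 / 6
= 21418827.17 mm^3

21418827.17 mm^3


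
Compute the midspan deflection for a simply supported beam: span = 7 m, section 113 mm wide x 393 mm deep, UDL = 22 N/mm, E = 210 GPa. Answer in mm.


I = 113 * 393^3 / 12 = 571577136.75 mm^4
L = 7000.0 mm, w = 22 N/mm, E = 210000.0 MPa
delta = 5 * w * L^4 / (384 * E * I)
= 5 * 22 * 7000.0^4 / (384 * 210000.0 * 571577136.75)
= 5.7301 mm

5.7301 mm


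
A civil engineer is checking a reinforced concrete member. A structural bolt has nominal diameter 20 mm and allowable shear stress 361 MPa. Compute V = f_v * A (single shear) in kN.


A = pi * d^2 / 4 = pi * 20^2 / 4 = 314.1593 mm^2
V = f_v * A / 1000 = 361 * 314.1593 / 1000
= 113.4115 kN

113.4115 kN


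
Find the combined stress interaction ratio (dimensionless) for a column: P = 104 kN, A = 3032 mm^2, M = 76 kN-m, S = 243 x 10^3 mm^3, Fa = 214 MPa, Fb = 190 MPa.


f_a = P / A = 104000.0 / 3032 = 34.3008 MPa
f_b = M / S = 76000000.0 / 243000.0 = 312.7572 MPa
Ratio = f_a / Fa + f_b / Fb
= 34.3008 / 214 + 312.7572 / 190
= 1.8064 (dimensionless)

1.8064 (dimensionless)


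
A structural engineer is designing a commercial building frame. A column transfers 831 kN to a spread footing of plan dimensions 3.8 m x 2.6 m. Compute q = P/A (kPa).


A = 3.8 * 2.6 = 9.88 m^2
q = P / A = 831 / 9.88
= 84.1093 kPa

84.1093 kPa


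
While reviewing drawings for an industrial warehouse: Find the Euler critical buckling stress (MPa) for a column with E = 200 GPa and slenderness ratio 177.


sigma_cr = pi^2 * E / lambda^2
= 9.8696 * 200000.0 / 177^2
= 9.8696 * 200000.0 / 31329
= 63.0062 MPa

63.0062 MPa


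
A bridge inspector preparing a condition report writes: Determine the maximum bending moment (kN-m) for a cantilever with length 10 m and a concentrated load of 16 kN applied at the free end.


For a cantilever with a point load at the free end:
M_max = P * L = 16 * 10 = 160 kN-m

160 kN-m


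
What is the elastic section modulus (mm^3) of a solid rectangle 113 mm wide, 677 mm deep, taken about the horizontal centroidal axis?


S = b * h^2 / 6
= 113 * 677^2 / 6
= 113 * 458329 / 6
= 8631862.83 mm^3

8631862.83 mm^3


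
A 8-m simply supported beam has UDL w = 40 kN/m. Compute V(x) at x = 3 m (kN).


R_A = w * L / 2 = 40 * 8 / 2 = 160.0 kN
V(x) = R_A - w * x = 160.0 - 40 * 3
= 40.0 kN

40.0 kN


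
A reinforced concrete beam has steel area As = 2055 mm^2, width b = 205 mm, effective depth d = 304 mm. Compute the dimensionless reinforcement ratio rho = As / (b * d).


rho = As / (b * d)
= 2055 / (205 * 304)
= 2055 / 62320
= 0.032975 (dimensionless)

0.032975 (dimensionless)


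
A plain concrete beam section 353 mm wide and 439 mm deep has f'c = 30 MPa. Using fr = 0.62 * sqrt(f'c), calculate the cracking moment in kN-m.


fr = 0.62 * sqrt(30) = 0.62 * 5.4772 = 3.3959 MPa
I = 353 * 439^3 / 12 = 2488782933.92 mm^4
y_t = 219.5 mm
M_cr = fr * I / y_t = 3.3959 * 2488782933.92 / 219.5 N-mm
= 38.5039 kN-m

38.5039 kN-m


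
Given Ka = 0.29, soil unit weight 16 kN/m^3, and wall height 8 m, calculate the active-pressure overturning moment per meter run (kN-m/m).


Pa = 0.5 * Ka * gamma * H^2
= 0.5 * 0.29 * 16 * 8^2
= 148.48 kN/m
Arm = H / 3 = 8 / 3 = 2.6667 m
Mo = Pa * arm = Pa * H / 3 = 148.48 * 8 / 3 = 395.9467 kN-m/m

395.9467 kN-m/m


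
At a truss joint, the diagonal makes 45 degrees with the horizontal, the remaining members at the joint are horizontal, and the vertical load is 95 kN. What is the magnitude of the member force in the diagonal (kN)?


At the joint, only the diagonal has a vertical component, so vertical equilibrium gives:
F * sin(45) = 95
F = 95 / sin(45)
= 95 / 0.707107
= 134.35 kN

134.35 kN


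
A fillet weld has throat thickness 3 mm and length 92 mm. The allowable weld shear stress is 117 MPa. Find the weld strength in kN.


Strength = throat * length * allowable stress
= 3 * 92 * 117 N
= 32292 N
= 32.29 kN

32.29 kN


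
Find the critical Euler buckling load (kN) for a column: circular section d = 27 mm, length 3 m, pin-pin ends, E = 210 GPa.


I = pi * d^4 / 64 = 26087.05 mm^4
L = 3000.0 mm
P_cr = pi^2 * E * I / L^2
= 9.8696 * 210000.0 * 26087.05 / 3000.0^2
= 6007.61 N = 6.0076 kN

6.0076 kN


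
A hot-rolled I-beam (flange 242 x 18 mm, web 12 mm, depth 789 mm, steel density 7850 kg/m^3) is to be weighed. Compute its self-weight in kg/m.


A_flanges = 2 * 242 * 18 = 8712 mm^2
A_web = (789 - 2 * 18) * 12 = 9036 mm^2
A_total = 8712 + 9036 = 17748 mm^2 = 0.017748 m^2
Weight = rho * A = 7850 * 0.017748 = 139.3218 kg/m

139.3218 kg/m


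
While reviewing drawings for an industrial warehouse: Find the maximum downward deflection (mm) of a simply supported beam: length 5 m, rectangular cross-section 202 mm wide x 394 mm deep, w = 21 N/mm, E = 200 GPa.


I = 202 * 394^3 / 12 = 1029576897.33 mm^4
L = 5000.0 mm, w = 21 N/mm, E = 200000.0 MPa
delta = 5 * w * L^4 / (384 * E * I)
= 5 * 21 * 5000.0^4 / (384 * 200000.0 * 1029576897.33)
= 0.8299 mm

0.8299 mm


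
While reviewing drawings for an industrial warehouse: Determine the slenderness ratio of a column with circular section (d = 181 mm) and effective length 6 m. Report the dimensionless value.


Radius of gyration r = d / 4 = 181 / 4 = 45.25 mm
L_eff = 6000.0 mm
Slenderness ratio = L / r = 6000.0 / 45.25 = 132.6 (dimensionless)

132.6 (dimensionless)


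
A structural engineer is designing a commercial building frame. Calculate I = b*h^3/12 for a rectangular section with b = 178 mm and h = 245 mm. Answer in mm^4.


I = b * h^3 / 12
= 178 * 245^3 / 12
= 178 * 14706125 / 12
= 218140854.17 mm^4

218140854.17 mm^4


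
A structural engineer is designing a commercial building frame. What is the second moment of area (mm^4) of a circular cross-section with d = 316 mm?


r = d / 2 = 316 / 2 = 158.0 mm
I = pi * r^4 / 4 = pi * 158.0^4 / 4
= 489461153.31 mm^4

489461153.31 mm^4


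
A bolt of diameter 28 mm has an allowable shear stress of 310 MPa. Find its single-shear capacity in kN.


A = pi * d^2 / 4 = pi * 28^2 / 4 = 615.7522 mm^2
V = f_v * A / 1000 = 310 * 615.7522 / 1000
= 190.8832 kN

190.8832 kN


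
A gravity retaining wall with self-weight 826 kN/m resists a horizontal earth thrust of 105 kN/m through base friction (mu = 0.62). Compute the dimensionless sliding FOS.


Resisting force = mu * W = 0.62 * 826 = 512.12 kN/m
FOS = Resisting / Driving = 512.12 / 105
= 4.8773 (dimensionless)

4.8773 (dimensionless)


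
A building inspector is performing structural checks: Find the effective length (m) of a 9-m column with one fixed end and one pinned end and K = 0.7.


L_eff = K * L
= 0.7 * 9
= 6.3 m

6.3 m


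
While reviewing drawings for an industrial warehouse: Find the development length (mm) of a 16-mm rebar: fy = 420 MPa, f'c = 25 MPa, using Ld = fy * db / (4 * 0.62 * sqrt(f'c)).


Ld = (fy * db) / (4 * 0.62 * sqrt(f'c))
= (420 * 16) / (4 * 0.62 * sqrt(25))
= 6720 / 12.4
= 541.94 mm

541.94 mm


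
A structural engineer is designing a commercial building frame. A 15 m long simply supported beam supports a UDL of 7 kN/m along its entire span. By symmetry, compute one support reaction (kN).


Total load = w * L = 7 * 15 = 105 kN
By symmetry, each reaction R = total / 2 = 105 / 2 = 52.5 kN

52.5 kN


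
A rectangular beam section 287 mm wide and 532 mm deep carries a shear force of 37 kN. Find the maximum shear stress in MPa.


A = b * h = 287 * 532 = 152684 mm^2
V = 37 kN = 37000.0 N
tau_max = 1.5 * V / A = 1.5 * 37000.0 / 152684
= 0.3635 MPa

0.3635 MPa


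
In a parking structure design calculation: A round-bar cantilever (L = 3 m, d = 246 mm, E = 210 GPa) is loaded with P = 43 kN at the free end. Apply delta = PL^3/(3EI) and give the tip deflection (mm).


I = pi * d^4 / 64 = pi * 246^4 / 64 = 179767147.47 mm^4
L = 3000.0 mm, P = 43000.0 N, E = 210000.0 MPa
delta = P * L^3 / (3 * E * I)
= 43000.0 * 3000.0^3 / (3 * 210000.0 * 179767147.47)
= 10.2514 mm

10.2514 mm


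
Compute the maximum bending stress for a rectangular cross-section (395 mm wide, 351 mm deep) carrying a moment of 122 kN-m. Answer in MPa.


I = b * h^3 / 12 = 395 * 351^3 / 12 = 1423433553.75 mm^4
y = h / 2 = 351 / 2 = 175.5 mm
M = 122 kN-m = 122000000.0 N-mm
sigma = M * y / I = 122000000.0 * 175.5 / 1423433553.75
= 15.04 MPa

15.04 MPa


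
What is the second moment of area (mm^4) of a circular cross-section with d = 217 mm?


r = d / 2 = 217 / 2 = 108.5 mm
I = pi * r^4 / 4 = pi * 108.5^4 / 4
= 108845087.82 mm^4

108845087.82 mm^4


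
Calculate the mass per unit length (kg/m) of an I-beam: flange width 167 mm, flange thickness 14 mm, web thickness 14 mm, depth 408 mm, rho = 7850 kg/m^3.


A_flanges = 2 * 167 * 14 = 4676 mm^2
A_web = (408 - 2 * 14) * 14 = 5320 mm^2
A_total = 4676 + 5320 = 9996 mm^2 = 0.009996 m^2
Weight = rho * A = 7850 * 0.009996 = 78.4686 kg/m

78.4686 kg/m


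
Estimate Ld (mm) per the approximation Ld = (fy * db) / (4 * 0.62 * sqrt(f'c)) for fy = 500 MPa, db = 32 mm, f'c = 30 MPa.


Ld = (fy * db) / (4 * 0.62 * sqrt(f'c))
= (500 * 32) / (4 * 0.62 * sqrt(30))
= 16000 / 13.5835
= 1177.9 mm

1177.9 mm


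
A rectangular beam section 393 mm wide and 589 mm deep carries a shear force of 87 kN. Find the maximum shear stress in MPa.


A = b * h = 393 * 589 = 231477 mm^2
V = 87 kN = 87000.0 N
tau_max = 1.5 * V / A = 1.5 * 87000.0 / 231477
= 0.5638 MPa

0.5638 MPa


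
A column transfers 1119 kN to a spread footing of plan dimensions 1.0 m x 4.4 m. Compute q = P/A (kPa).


A = 1.0 * 4.4 = 4.4 m^2
q = P / A = 1119 / 4.4
= 254.3182 kPa

254.3182 kPa


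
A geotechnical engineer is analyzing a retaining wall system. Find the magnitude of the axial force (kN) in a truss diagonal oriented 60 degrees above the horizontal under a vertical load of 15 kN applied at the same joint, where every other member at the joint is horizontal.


At the joint, only the diagonal has a vertical component, so vertical equilibrium gives:
F * sin(60) = 15
F = 15 / sin(60)
= 15 / 0.866025
= 17.32 kN

17.32 kN


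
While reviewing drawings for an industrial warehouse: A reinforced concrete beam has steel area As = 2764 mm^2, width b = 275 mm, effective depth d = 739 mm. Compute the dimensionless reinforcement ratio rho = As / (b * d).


rho = As / (b * d)
= 2764 / (275 * 739)
= 2764 / 203225
= 0.013601 (dimensionless)

0.013601 (dimensionless)


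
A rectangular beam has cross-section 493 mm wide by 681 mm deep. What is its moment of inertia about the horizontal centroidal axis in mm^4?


I = b * h^3 / 12
= 493 * 681^3 / 12
= 493 * 315821241 / 12
= 12974989317.75 mm^4

12974989317.75 mm^4


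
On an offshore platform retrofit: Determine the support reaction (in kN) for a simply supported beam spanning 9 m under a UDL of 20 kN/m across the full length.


Total load = w * L = 20 * 9 = 180 kN
By symmetry, each reaction R = total / 2 = 180 / 2 = 90.0 kN

90.0 kN


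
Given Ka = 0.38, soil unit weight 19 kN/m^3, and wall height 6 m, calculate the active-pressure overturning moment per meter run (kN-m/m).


Pa = 0.5 * Ka * gamma * H^2
= 0.5 * 0.38 * 19 * 6^2
= 129.96 kN/m
Arm = H / 3 = 6 / 3 = 2.0 m
Mo = Pa * arm = Pa * H / 3 = 129.96 * 6 / 3 = 259.92 kN-m/m

259.92 kN-m/m


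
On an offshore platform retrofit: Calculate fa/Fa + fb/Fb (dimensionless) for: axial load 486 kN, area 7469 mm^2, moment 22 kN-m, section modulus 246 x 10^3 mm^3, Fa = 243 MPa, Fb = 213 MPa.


f_a = P / A = 486000.0 / 7469 = 65.069 MPa
f_b = M / S = 22000000.0 / 246000.0 = 89.4309 MPa
Ratio = f_a / Fa + f_b / Fb
= 65.069 / 243 + 89.4309 / 213
= 0.6876 (dimensionless)

0.6876 (dimensionless)


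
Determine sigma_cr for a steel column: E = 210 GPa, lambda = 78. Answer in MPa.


sigma_cr = pi^2 * E / lambda^2
= 9.8696 * 210000.0 / 78^2
= 9.8696 * 210000.0 / 6084
= 340.6668 MPa

340.6668 MPa


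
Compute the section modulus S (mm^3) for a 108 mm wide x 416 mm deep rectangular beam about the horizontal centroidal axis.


S = b * h^2 / 6
= 108 * 416^2 / 6
= 108 * 173056 / 6
= 3115008.0 mm^3

3115008.0 mm^3


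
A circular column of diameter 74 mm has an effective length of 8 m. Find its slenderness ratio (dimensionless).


Radius of gyration r = d / 4 = 74 / 4 = 18.5 mm
L_eff = 8000.0 mm
Slenderness ratio = L / r = 8000.0 / 18.5 = 432.43 (dimensionless)

432.43 (dimensionless)


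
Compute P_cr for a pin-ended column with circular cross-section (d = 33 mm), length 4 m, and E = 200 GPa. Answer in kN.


I = pi * d^4 / 64 = 58213.76 mm^4
L = 4000.0 mm
P_cr = pi^2 * E * I / L^2
= 9.8696 * 200000.0 * 58213.76 / 4000.0^2
= 7181.83 N = 7.1818 kN

7.1818 kN


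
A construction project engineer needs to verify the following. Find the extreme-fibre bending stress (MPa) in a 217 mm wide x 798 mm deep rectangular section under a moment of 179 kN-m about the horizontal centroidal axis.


I = b * h^3 / 12 = 217 * 798^3 / 12 = 9189400122.0 mm^4
y = h / 2 = 798 / 2 = 399.0 mm
M = 179 kN-m = 179000000.0 N-mm
sigma = M * y / I = 179000000.0 * 399.0 / 9189400122.0
= 7.77 MPa

7.77 MPa


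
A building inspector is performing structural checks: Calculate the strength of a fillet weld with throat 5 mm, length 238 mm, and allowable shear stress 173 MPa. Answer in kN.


Strength = throat * length * allowable stress
= 5 * 238 * 173 N
= 205870 N
= 205.87 kN

205.87 kN


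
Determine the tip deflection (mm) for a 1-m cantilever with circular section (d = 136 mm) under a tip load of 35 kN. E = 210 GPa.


I = pi * d^4 / 64 = pi * 136^4 / 64 = 16792893.44 mm^4
L = 1000.0 mm, P = 35000.0 N, E = 210000.0 MPa
delta = P * L^3 / (3 * E * I)
= 35000.0 * 1000.0^3 / (3 * 210000.0 * 16792893.44)
= 3.3083 mm

3.3083 mm


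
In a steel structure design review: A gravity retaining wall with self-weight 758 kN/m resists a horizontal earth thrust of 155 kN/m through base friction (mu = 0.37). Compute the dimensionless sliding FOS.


Resisting force = mu * W = 0.37 * 758 = 280.46 kN/m
FOS = Resisting / Driving = 280.46 / 155
= 1.8094 (dimensionless)

1.8094 (dimensionless)


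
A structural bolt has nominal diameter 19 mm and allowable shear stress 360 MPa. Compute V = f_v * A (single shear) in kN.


A = pi * d^2 / 4 = pi * 19^2 / 4 = 283.5287 mm^2
V = f_v * A / 1000 = 360 * 283.5287 / 1000
= 102.0703 kN

102.0703 kN


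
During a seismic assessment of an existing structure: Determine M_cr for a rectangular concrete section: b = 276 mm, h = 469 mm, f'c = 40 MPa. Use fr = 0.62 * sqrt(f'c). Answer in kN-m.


fr = 0.62 * sqrt(40) = 0.62 * 6.3246 = 3.9212 MPa
I = 276 * 469^3 / 12 = 2372719307.0 mm^4
y_t = 234.5 mm
M_cr = fr * I / y_t = 3.9212 * 2372719307.0 / 234.5 N-mm
= 39.6758 kN-m

39.6758 kN-m


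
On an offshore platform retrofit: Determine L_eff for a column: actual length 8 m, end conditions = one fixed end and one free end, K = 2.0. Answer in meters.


L_eff = K * L
= 2.0 * 8
= 16.0 m

16.0 m


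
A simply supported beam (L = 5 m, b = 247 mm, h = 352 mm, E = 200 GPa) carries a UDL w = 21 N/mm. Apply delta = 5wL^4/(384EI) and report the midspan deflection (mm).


I = 247 * 352^3 / 12 = 897725781.33 mm^4
L = 5000.0 mm, w = 21 N/mm, E = 200000.0 MPa
delta = 5 * w * L^4 / (384 * E * I)
= 5 * 21 * 5000.0^4 / (384 * 200000.0 * 897725781.33)
= 0.9518 mm

0.9518 mm


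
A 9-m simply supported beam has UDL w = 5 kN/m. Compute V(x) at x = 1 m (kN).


R_A = w * L / 2 = 5 * 9 / 2 = 22.5 kN
V(x) = R_A - w * x = 22.5 - 5 * 1
= 17.5 kN

17.5 kN


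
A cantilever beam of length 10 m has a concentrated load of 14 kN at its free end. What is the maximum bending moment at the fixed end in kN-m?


For a cantilever with a point load at the free end:
M_max = P * L = 14 * 10 = 140 kN-m

140 kN-m


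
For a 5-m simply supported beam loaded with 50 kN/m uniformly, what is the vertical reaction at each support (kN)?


Total load = w * L = 50 * 5 = 250 kN
By symmetry, each reaction R = total / 2 = 250 / 2 = 125.0 kN

125.0 kN
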